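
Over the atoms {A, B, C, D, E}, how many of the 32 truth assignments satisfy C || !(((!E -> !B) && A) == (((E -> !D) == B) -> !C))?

26

Initial set: {(C || !(((!E -> !B) && A) == (((E -> !D) == B) -> !C)))}.
(C || !(((!E -> !B) && A) == (((E -> !D) == B) -> !C))): β-rule — branch into C  //  !(((!E -> !B) && A) == (((E -> !D) == B) -> !C)).
  branch 1 (add C):
    ○ open, literals {C=T}.
  branch 2 (add !(((!E -> !B) && A) == (((E -> !D) == B) -> !C))):
    !(((!E -> !B) && A) == (((E -> !D) == B) -> !C)): β-rule — branch into ((!E -> !B) && A), !(((E -> !D) == B) -> !C)  //  !((!E -> !B) && A), (((E -> !D) == B) -> !C).
      branch 2.1 (add ((!E -> !B) && A), !(((E -> !D) == B) -> !C)):
        ((!E -> !B) && A): α-rule — add (!E -> !B), A.
        !(((E -> !D) == B) -> !C): α-rule — add ((E -> !D) == B), !!C.
        (!E -> !B): β-rule — branch into !!E  //  !B.
          branch 2.1.1 (add !!E):
            ((E -> !D) == B): β-rule — branch into (E -> !D), B  //  !(E -> !D), !B.
              branch 2.1.1.1 (add (E -> !D), B):
                (E -> !D): β-rule — branch into !E  //  !D.
                  branch 2.1.1.1.1 (add !E):
                    × closes — contains both E and !E.
                  branch 2.1.1.1.2 (add !D):
                    ○ open, literals {A=T, B=T, C=T, D=F, E=T}.
              branch 2.1.1.2 (add !(E -> !D), !B):
                !(E -> !D): α-rule — add E, !!D.
                ○ open, literals {A=T, B=F, C=T, D=T, E=T}.
          branch 2.1.2 (add !B):
            ((E -> !D) == B): β-rule — branch into (E -> !D), B  //  !(E -> !D), !B.
              branch 2.1.2.1 (add (E -> !D), B):
                × closes — contains both B and !B.
              branch 2.1.2.2 (add !(E -> !D), !B):
                !(E -> !D): α-rule — add E, !!D.
                ○ open, literals {A=T, B=F, C=T, D=T, E=T}.
      branch 2.2 (add !((!E -> !B) && A), (((E -> !D) == B) -> !C)):
        !((!E -> !B) && A): β-rule — branch into !(!E -> !B)  //  !A.
          branch 2.2.1 (add !(!E -> !B)):
            !(!E -> !B): α-rule — add !E, !!B.
            (((E -> !D) == B) -> !C): β-rule — branch into !((E -> !D) == B)  //  !C.
              branch 2.2.1.1 (add !((E -> !D) == B)):
                !((E -> !D) == B): β-rule — branch into (E -> !D), !B  //  !(E -> !D), B.
                  branch 2.2.1.1.1 (add (E -> !D), !B):
                    × closes — contains both B and !B.
                  branch 2.2.1.1.2 (add !(E -> !D), B):
                    !(E -> !D): α-rule — add E, !!D.
                    × closes — contains both E and !E.
              branch 2.2.1.2 (add !C):
                ○ open, literals {B=T, C=F, E=F}.
          branch 2.2.2 (add !A):
            (((E -> !D) == B) -> !C): β-rule — branch into !((E -> !D) == B)  //  !C.
              branch 2.2.2.1 (add !((E -> !D) == B)):
                !((E -> !D) == B): β-rule — branch into (E -> !D), !B  //  !(E -> !D), B.
                  branch 2.2.2.1.1 (add (E -> !D), !B):
                    (E -> !D): β-rule — branch into !E  //  !D.
                      branch 2.2.2.1.1.1 (add !E):
                        ○ open, literals {A=F, B=F, E=F}.
                      branch 2.2.2.1.1.2 (add !D):
                        ○ open, literals {A=F, B=F, D=F}.
                  branch 2.2.2.1.2 (add !(E -> !D), B):
                    !(E -> !D): α-rule — add E, !!D.
                    ○ open, literals {A=F, B=T, D=T, E=T}.
              branch 2.2.2.2 (add !C):
                ○ open, literals {A=F, C=F}.
4 branches closed, 9 open.
Each open branch fixes some atoms; the unmentioned ones are free. Counting distinct full assignments: branch {C=T} (A, B, D, E) contributes 16 new; branch {A=T, B=T, C=T, D=F, E=T} (none free) contributes 0 new; branch {A=T, B=F, C=T, D=T, E=T} (none free) contributes 0 new; branch {A=T, B=F, C=T, D=T, E=T} (none free) contributes 0 new; branch {B=T, C=F, E=F} (A, D) contributes 4 new; branch {A=F, B=F, E=F} (C, D) contributes 2 new; branch {A=F, B=F, D=F} (C, E) contributes 1 new; branch {A=F, B=T, D=T, E=T} (C) contributes 1 new; branch {A=F, C=F} (B, D, E) contributes 2 new. Total: 26.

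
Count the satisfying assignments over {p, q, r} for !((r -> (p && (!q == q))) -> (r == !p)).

Initial set: {!((r -> (p && (!q == q))) -> (r == !p))}.
!((r -> (p && (!q == q))) -> (r == !p)): α-rule — add (r -> (p && (!q == q))), !(r == !p).
(r -> (p && (!q == q))): β-rule — branch into !r  //  (p && (!q == q)).
  branch 1 (add !r):
    !(r == !p): β-rule — branch into r, !!p  //  !r, !p.
      branch 1.1 (add r, !!p):
        × closes — contains both r and !r.
      branch 1.2 (add !r, !p):
        ○ open, literals {p=false, r=false}.
  branch 2 (add (p && (!q == q))):
    (p && (!q == q)): α-rule — add p, (!q == q).
    !(r == !p): β-rule — branch into r, !!p  //  !r, !p.
      branch 2.1 (add r, !!p):
        (!q == q): β-rule — branch into !q, q  //  !!q, !q.
          branch 2.1.1 (add !q, q):
            × closes — contains both q and !q.
          branch 2.1.2 (add !!q, !q):
            × closes — contains both q and !q.
      branch 2.2 (add !r, !p):
        × closes — contains both p and !p.
4 branches closed, 1 open.
Each open branch fixes some atoms; the unmentioned ones are free. Counting distinct full assignments: branch {p=false, r=false} (q) contributes 2 new. Total: 2.

2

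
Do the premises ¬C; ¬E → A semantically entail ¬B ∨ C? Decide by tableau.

Initial set: {¬C; (¬E → A); ¬(¬B ∨ C)}.
¬(¬B ∨ C): α-rule — add ¬¬B, ¬C.
(¬E → A): β-rule — branch into ¬¬E  //  A.
  branch 1 (add ¬¬E):
    ○ open, literals {B=1, C=0, E=1}.
  branch 2 (add A):
    ○ open, literals {A=1, B=1, C=0}.
0 branches closed, 2 open.
An open branch gives a countermodel: B=1, C=0, E=1 (unmentioned atoms arbitrary); the premises hold there but the conclusion fails.

No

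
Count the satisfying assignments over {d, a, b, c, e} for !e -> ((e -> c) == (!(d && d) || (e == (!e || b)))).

24

Initial set: {T (!e -> ((e -> c) == (!(d && d) || (e == (!e || b)))))}.
T (!e -> ((e -> c) == (!(d && d) || (e == (!e || b))))): β-rule — branch into F !e  //  T ((e -> c) == (!(d && d) || (e == (!e || b)))).
  branch 1 (add F !e):
    ○ open, literals {e=true}.
  branch 2 (add T ((e -> c) == (!(d && d) || (e == (!e || b))))):
    T ((e -> c) == (!(d && d) || (e == (!e || b)))): β-rule — branch into T (e -> c), T (!(d && d) || (e == (!e || b)))  //  F (e -> c), F (!(d && d) || (e == (!e || b))).
      branch 2.1 (add T (e -> c), T (!(d && d) || (e == (!e || b)))):
        T (e -> c): β-rule — branch into F e  //  T c.
          branch 2.1.1 (add F e):
            T (!(d && d) || (e == (!e || b))): β-rule — branch into T !(d && d)  //  T (e == (!e || b)).
              branch 2.1.1.1 (add T !(d && d)):
                T !(d && d): β-rule — branch into F d  //  F d.
                  branch 2.1.1.1.1 (add F d):
                    ○ open, literals {d=false, e=false}.
                  branch 2.1.1.1.2 (add F d):
                    ○ open, literals {d=false, e=false}.
              branch 2.1.1.2 (add T (e == (!e || b))):
                T (e == (!e || b)): β-rule — branch into T e, T (!e || b)  //  F e, F (!e || b).
                  branch 2.1.1.2.1 (add T e, T (!e || b)):
                    × closes — contains both e and !e.
                  branch 2.1.1.2.2 (add F e, F (!e || b)):
                    F (!e || b): α-rule — add F !e, F b.
                    × closes — contains both e and !e.
          branch 2.1.2 (add T c):
            T (!(d && d) || (e == (!e || b))): β-rule — branch into T !(d && d)  //  T (e == (!e || b)).
              branch 2.1.2.1 (add T !(d && d)):
                T !(d && d): β-rule — branch into F d  //  F d.
                  branch 2.1.2.1.1 (add F d):
                    ○ open, literals {c=true, d=false}.
                  branch 2.1.2.1.2 (add F d):
                    ○ open, literals {c=true, d=false}.
              branch 2.1.2.2 (add T (e == (!e || b))):
                T (e == (!e || b)): β-rule — branch into T e, T (!e || b)  //  F e, F (!e || b).
                  branch 2.1.2.2.1 (add T e, T (!e || b)):
                    T (!e || b): β-rule — branch into T !e  //  T b.
                      branch 2.1.2.2.1.1 (add T !e):
                        × closes — contains both e and !e.
                      branch 2.1.2.2.1.2 (add T b):
                        ○ open, literals {b=true, c=true, e=true}.
                  branch 2.1.2.2.2 (add F e, F (!e || b)):
                    F (!e || b): α-rule — add F !e, F b.
                    × closes — contains both e and !e.
      branch 2.2 (add F (e -> c), F (!(d && d) || (e == (!e || b)))):
        F (e -> c): α-rule — add T e, F c.
        F (!(d && d) || (e == (!e || b))): α-rule — add F !(d && d), F (e == (!e || b)).
        F !(d && d): α-rule — add T d, T d.
        F (e == (!e || b)): β-rule — branch into T e, F (!e || b)  //  F e, T (!e || b).
          branch 2.2.1 (add T e, F (!e || b)):
            F (!e || b): α-rule — add F !e, F b.
            ○ open, literals {b=false, c=false, d=true, e=true}.
          branch 2.2.2 (add F e, T (!e || b)):
            × closes — contains both e and !e.
5 branches closed, 7 open.
Each open branch fixes some atoms; the unmentioned ones are free. Counting distinct full assignments: branch {e=true} (d, a, b, c) contributes 16 new; branch {d=false, e=false} (a, b, c) contributes 8 new; branch {d=false, e=false} (a, b, c) contributes 0 new; branch {c=true, d=false} (a, b, e) contributes 0 new; branch {c=true, d=false} (a, b, e) contributes 0 new; branch {b=true, c=true, e=true} (d, a) contributes 0 new; branch {b=false, c=false, d=true, e=true} (a) contributes 0 new. Total: 24.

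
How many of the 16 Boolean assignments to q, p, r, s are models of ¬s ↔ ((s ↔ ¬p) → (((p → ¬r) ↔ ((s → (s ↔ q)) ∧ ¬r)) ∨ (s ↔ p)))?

11

Initial set: {T (¬s ↔ ((s ↔ ¬p) → (((p → ¬r) ↔ ((s → (s ↔ q)) ∧ ¬r)) ∨ (s ↔ p))))}.
T (¬s ↔ ((s ↔ ¬p) → (((p → ¬r) ↔ ((s → (s ↔ q)) ∧ ¬r)) ∨ (s ↔ p)))): β-rule — branch into T ¬s, T ((s ↔ ¬p) → (((p → ¬r) ↔ ((s → (s ↔ q)) ∧ ¬r)) ∨ (s ↔ p)))  //  F ¬s, F ((s ↔ ¬p) → (((p → ¬r) ↔ ((s → (s ↔ q)) ∧ ¬r)) ∨ (s ↔ p))).
  branch 1 (add T ¬s, T ((s ↔ ¬p) → (((p → ¬r) ↔ ((s → (s ↔ q)) ∧ ¬r)) ∨ (s ↔ p)))):
    T ((s ↔ ¬p) → (((p → ¬r) ↔ ((s → (s ↔ q)) ∧ ¬r)) ∨ (s ↔ p))): β-rule — branch into F (s ↔ ¬p)  //  T (((p → ¬r) ↔ ((s → (s ↔ q)) ∧ ¬r)) ∨ (s ↔ p)).
      branch 1.1 (add F (s ↔ ¬p)):
        F (s ↔ ¬p): β-rule — branch into T s, F ¬p  //  F s, T ¬p.
          branch 1.1.1 (add T s, F ¬p):
            × closes — contains both s and ¬s.
          branch 1.1.2 (add F s, T ¬p):
            ○ open, literals {p=false, s=false}.
      branch 1.2 (add T (((p → ¬r) ↔ ((s → (s ↔ q)) ∧ ¬r)) ∨ (s ↔ p))):
        T (((p → ¬r) ↔ ((s → (s ↔ q)) ∧ ¬r)) ∨ (s ↔ p)): β-rule — branch into T ((p → ¬r) ↔ ((s → (s ↔ q)) ∧ ¬r))  //  T (s ↔ p).
          branch 1.2.1 (add T ((p → ¬r) ↔ ((s → (s ↔ q)) ∧ ¬r))):
            T ((p → ¬r) ↔ ((s → (s ↔ q)) ∧ ¬r)): β-rule — branch into T (p → ¬r), T ((s → (s ↔ q)) ∧ ¬r)  //  F (p → ¬r), F ((s → (s ↔ q)) ∧ ¬r).
              branch 1.2.1.1 (add T (p → ¬r), T ((s → (s ↔ q)) ∧ ¬r)):
                T ((s → (s ↔ q)) ∧ ¬r): α-rule — add T (s → (s ↔ q)), T ¬r.
                T (p → ¬r): β-rule — branch into F p  //  T ¬r.
                  branch 1.2.1.1.1 (add F p):
                    T (s → (s ↔ q)): β-rule — branch into F s  //  T (s ↔ q).
                      branch 1.2.1.1.1.1 (add F s):
                        ○ open, literals {p=false, r=false, s=false}.
                      branch 1.2.1.1.1.2 (add T (s ↔ q)):
                        T (s ↔ q): β-rule — branch into T s, T q  //  F s, F q.
                          branch 1.2.1.1.1.2.1 (add T s, T q):
                            × closes — contains both s and ¬s.
                          branch 1.2.1.1.1.2.2 (add F s, F q):
                            ○ open, literals {p=false, q=false, r=false, s=false}.
                  branch 1.2.1.1.2 (add T ¬r):
                    T (s → (s ↔ q)): β-rule — branch into F s  //  T (s ↔ q).
                      branch 1.2.1.1.2.1 (add F s):
                        ○ open, literals {r=false, s=false}.
                      branch 1.2.1.1.2.2 (add T (s ↔ q)):
                        T (s ↔ q): β-rule — branch into T s, T q  //  F s, F q.
                          branch 1.2.1.1.2.2.1 (add T s, T q):
                            × closes — contains both s and ¬s.
                          branch 1.2.1.1.2.2.2 (add F s, F q):
                            ○ open, literals {q=false, r=false, s=false}.
              branch 1.2.1.2 (add F (p → ¬r), F ((s → (s ↔ q)) ∧ ¬r)):
                F (p → ¬r): α-rule — add T p, F ¬r.
                F ((s → (s ↔ q)) ∧ ¬r): β-rule — branch into F (s → (s ↔ q))  //  F ¬r.
                  branch 1.2.1.2.1 (add F (s → (s ↔ q))):
                    F (s → (s ↔ q)): α-rule — add T s, F (s ↔ q).
                    × closes — contains both s and ¬s.
                  branch 1.2.1.2.2 (add F ¬r):
                    ○ open, literals {p=true, r=true, s=false}.
          branch 1.2.2 (add T (s ↔ p)):
            T (s ↔ p): β-rule — branch into T s, T p  //  F s, F p.
              branch 1.2.2.1 (add T s, T p):
                × closes — contains both s and ¬s.
              branch 1.2.2.2 (add F s, F p):
                ○ open, literals {p=false, s=false}.
  branch 2 (add F ¬s, F ((s ↔ ¬p) → (((p → ¬r) ↔ ((s → (s ↔ q)) ∧ ¬r)) ∨ (s ↔ p)))):
    F ((s ↔ ¬p) → (((p → ¬r) ↔ ((s → (s ↔ q)) ∧ ¬r)) ∨ (s ↔ p))): α-rule — add T (s ↔ ¬p), F (((p → ¬r) ↔ ((s → (s ↔ q)) ∧ ¬r)) ∨ (s ↔ p)).
    F (((p → ¬r) ↔ ((s → (s ↔ q)) ∧ ¬r)) ∨ (s ↔ p)): α-rule — add F ((p → ¬r) ↔ ((s → (s ↔ q)) ∧ ¬r)), F (s ↔ p).
    T (s ↔ ¬p): β-rule — branch into T s, T ¬p  //  F s, F ¬p.
      branch 2.1 (add T s, T ¬p):
        F ((p → ¬r) ↔ ((s → (s ↔ q)) ∧ ¬r)): β-rule — branch into T (p → ¬r), F ((s → (s ↔ q)) ∧ ¬r)  //  F (p → ¬r), T ((s → (s ↔ q)) ∧ ¬r).
          branch 2.1.1 (add T (p → ¬r), F ((s → (s ↔ q)) ∧ ¬r)):
            F (s ↔ p): β-rule — branch into T s, F p  //  F s, T p.
              branch 2.1.1.1 (add T s, F p):
                T (p → ¬r): β-rule — branch into F p  //  T ¬r.
                  branch 2.1.1.1.1 (add F p):
                    F ((s → (s ↔ q)) ∧ ¬r): β-rule — branch into F (s → (s ↔ q))  //  F ¬r.
                      branch 2.1.1.1.1.1 (add F (s → (s ↔ q))):
                        F (s → (s ↔ q)): α-rule — add T s, F (s ↔ q).
                        F (s ↔ q): β-rule — branch into T s, F q  //  F s, T q.
                          branch 2.1.1.1.1.1.1 (add T s, F q):
                            ○ open, literals {p=false, q=false, s=true}.
                          branch 2.1.1.1.1.1.2 (add F s, T q):
                            × closes — contains both s and ¬s.
                      branch 2.1.1.1.1.2 (add F ¬r):
                        ○ open, literals {p=false, r=true, s=true}.
                  branch 2.1.1.1.2 (add T ¬r):
                    F ((s → (s ↔ q)) ∧ ¬r): β-rule — branch into F (s → (s ↔ q))  //  F ¬r.
                      branch 2.1.1.1.2.1 (add F (s → (s ↔ q))):
                        F (s → (s ↔ q)): α-rule — add T s, F (s ↔ q).
                        F (s ↔ q): β-rule — branch into T s, F q  //  F s, T q.
                          branch 2.1.1.1.2.1.1 (add T s, F q):
                            ○ open, literals {p=false, q=false, r=false, s=true}.
                          branch 2.1.1.1.2.1.2 (add F s, T q):
                            × closes — contains both s and ¬s.
                      branch 2.1.1.1.2.2 (add F ¬r):
                        × closes — contains both r and ¬r.
              branch 2.1.1.2 (add F s, T p):
                × closes — contains both s and ¬s.
          branch 2.1.2 (add F (p → ¬r), T ((s → (s ↔ q)) ∧ ¬r)):
            F (p → ¬r): α-rule — add T p, F ¬r.
            × closes — contains both p and ¬p.
      branch 2.2 (add F s, F ¬p):
        × closes — contains both s and ¬s.
11 branches closed, 10 open.
Each open branch fixes some atoms; the unmentioned ones are free. Counting distinct full assignments: branch {p=false, s=false} (q, r) contributes 4 new; branch {p=false, r=false, s=false} (q) contributes 0 new; branch {p=false, q=false, r=false, s=false} (none free) contributes 0 new; branch {r=false, s=false} (q, p) contributes 2 new; branch {q=false, r=false, s=false} (p) contributes 0 new; branch {p=true, r=true, s=false} (q) contributes 2 new; branch {p=false, s=false} (q, r) contributes 0 new; branch {p=false, q=false, s=true} (r) contributes 2 new; branch {p=false, r=true, s=true} (q) contributes 1 new; branch {p=false, q=false, r=false, s=true} (none free) contributes 0 new. Total: 11.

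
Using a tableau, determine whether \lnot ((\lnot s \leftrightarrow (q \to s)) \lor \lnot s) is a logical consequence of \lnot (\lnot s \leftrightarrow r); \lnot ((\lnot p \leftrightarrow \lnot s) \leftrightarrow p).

Initial set: {\lnot (\lnot s \leftrightarrow r); \lnot ((\lnot p \leftrightarrow \lnot s) \leftrightarrow p); \lnot \lnot ((\lnot s \leftrightarrow (q \to s)) \lor \lnot s)}.
\lnot (\lnot s \leftrightarrow r): β-rule — branch into \lnot s, \lnot r  //  \lnot \lnot s, r.
  branch 1 (add \lnot s, \lnot r):
    \lnot ((\lnot p \leftrightarrow \lnot s) \leftrightarrow p): β-rule — branch into (\lnot p \leftrightarrow \lnot s), \lnot p  //  \lnot (\lnot p \leftrightarrow \lnot s), p.
      branch 1.1 (add (\lnot p \leftrightarrow \lnot s), \lnot p):
        \lnot \lnot ((\lnot s \leftrightarrow (q \to s)) \lor \lnot s): β-rule — branch into (\lnot s \leftrightarrow (q \to s))  //  \lnot s.
          branch 1.1.1 (add (\lnot s \leftrightarrow (q \to s))):
            (\lnot p \leftrightarrow \lnot s): β-rule — branch into \lnot p, \lnot s  //  \lnot \lnot p, \lnot \lnot s.
              branch 1.1.1.1 (add \lnot p, \lnot s):
                (\lnot s \leftrightarrow (q \to s)): β-rule — branch into \lnot s, (q \to s)  //  \lnot \lnot s, \lnot (q \to s).
                  branch 1.1.1.1.1 (add \lnot s, (q \to s)):
                    (q \to s): β-rule — branch into \lnot q  //  s.
                      branch 1.1.1.1.1.1 (add \lnot q):
                        ○ open, literals {p=false, q=false, r=false, s=false}.
                      branch 1.1.1.1.1.2 (add s):
                        × closes — contains both s and \lnot s.
                  branch 1.1.1.1.2 (add \lnot \lnot s, \lnot (q \to s)):
                    × closes — contains both s and \lnot s.
              branch 1.1.1.2 (add \lnot \lnot p, \lnot \lnot s):
                × closes — contains both p and \lnot p.
          branch 1.1.2 (add \lnot s):
            (\lnot p \leftrightarrow \lnot s): β-rule — branch into \lnot p, \lnot s  //  \lnot \lnot p, \lnot \lnot s.
              branch 1.1.2.1 (add \lnot p, \lnot s):
                ○ open, literals {p=false, r=false, s=false}.
              branch 1.1.2.2 (add \lnot \lnot p, \lnot \lnot s):
                × closes — contains both p and \lnot p.
      branch 1.2 (add \lnot (\lnot p \leftrightarrow \lnot s), p):
        \lnot \lnot ((\lnot s \leftrightarrow (q \to s)) \lor \lnot s): β-rule — branch into (\lnot s \leftrightarrow (q \to s))  //  \lnot s.
          branch 1.2.1 (add (\lnot s \leftrightarrow (q \to s))):
            \lnot (\lnot p \leftrightarrow \lnot s): β-rule — branch into \lnot p, \lnot \lnot s  //  \lnot \lnot p, \lnot s.
              branch 1.2.1.1 (add \lnot p, \lnot \lnot s):
                × closes — contains both p and \lnot p.
              branch 1.2.1.2 (add \lnot \lnot p, \lnot s):
                (\lnot s \leftrightarrow (q \to s)): β-rule — branch into \lnot s, (q \to s)  //  \lnot \lnot s, \lnot (q \to s).
                  branch 1.2.1.2.1 (add \lnot s, (q \to s)):
                    (q \to s): β-rule — branch into \lnot q  //  s.
                      branch 1.2.1.2.1.1 (add \lnot q):
                        ○ open, literals {p=true, q=false, r=false, s=false}.
                      branch 1.2.1.2.1.2 (add s):
                        × closes — contains both s and \lnot s.
                  branch 1.2.1.2.2 (add \lnot \lnot s, \lnot (q \to s)):
                    × closes — contains both s and \lnot s.
          branch 1.2.2 (add \lnot s):
            \lnot (\lnot p \leftrightarrow \lnot s): β-rule — branch into \lnot p, \lnot \lnot s  //  \lnot \lnot p, \lnot s.
              branch 1.2.2.1 (add \lnot p, \lnot \lnot s):
                × closes — contains both p and \lnot p.
              branch 1.2.2.2 (add \lnot \lnot p, \lnot s):
                ○ open, literals {p=true, r=false, s=false}.
  branch 2 (add \lnot \lnot s, r):
    \lnot ((\lnot p \leftrightarrow \lnot s) \leftrightarrow p): β-rule — branch into (\lnot p \leftrightarrow \lnot s), \lnot p  //  \lnot (\lnot p \leftrightarrow \lnot s), p.
      branch 2.1 (add (\lnot p \leftrightarrow \lnot s), \lnot p):
        \lnot \lnot ((\lnot s \leftrightarrow (q \to s)) \lor \lnot s): β-rule — branch into (\lnot s \leftrightarrow (q \to s))  //  \lnot s.
          branch 2.1.1 (add (\lnot s \leftrightarrow (q \to s))):
            (\lnot p \leftrightarrow \lnot s): β-rule — branch into \lnot p, \lnot s  //  \lnot \lnot p, \lnot \lnot s.
              branch 2.1.1.1 (add \lnot p, \lnot s):
                × closes — contains both s and \lnot s.
              branch 2.1.1.2 (add \lnot \lnot p, \lnot \lnot s):
                × closes — contains both p and \lnot p.
          branch 2.1.2 (add \lnot s):
            × closes — contains both s and \lnot s.
      branch 2.2 (add \lnot (\lnot p \leftrightarrow \lnot s), p):
        \lnot \lnot ((\lnot s \leftrightarrow (q \to s)) \lor \lnot s): β-rule — branch into (\lnot s \leftrightarrow (q \to s))  //  \lnot s.
          branch 2.2.1 (add (\lnot s \leftrightarrow (q \to s))):
            \lnot (\lnot p \leftrightarrow \lnot s): β-rule — branch into \lnot p, \lnot \lnot s  //  \lnot \lnot p, \lnot s.
              branch 2.2.1.1 (add \lnot p, \lnot \lnot s):
                × closes — contains both p and \lnot p.
              branch 2.2.1.2 (add \lnot \lnot p, \lnot s):
                × closes — contains both s and \lnot s.
          branch 2.2.2 (add \lnot s):
            × closes — contains both s and \lnot s.
14 branches closed, 4 open.
An open branch gives a countermodel: p=false, q=false, r=false, s=false (unmentioned atoms arbitrary); the premises hold there but the conclusion fails.

No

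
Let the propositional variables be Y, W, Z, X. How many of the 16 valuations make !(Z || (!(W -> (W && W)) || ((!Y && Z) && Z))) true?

8

Initial set: {!(Z || (!(W -> (W && W)) || ((!Y && Z) && Z)))}.
!(Z || (!(W -> (W && W)) || ((!Y && Z) && Z))): α-rule — add !Z, !(!(W -> (W && W)) || ((!Y && Z) && Z)).
!(!(W -> (W && W)) || ((!Y && Z) && Z)): α-rule — add !!(W -> (W && W)), !((!Y && Z) && Z).
!!(W -> (W && W)): β-rule — branch into !W  //  (W && W).
  branch 1 (add !W):
    !((!Y && Z) && Z): β-rule — branch into !(!Y && Z)  //  !Z.
      branch 1.1 (add !(!Y && Z)):
        !(!Y && Z): β-rule — branch into !!Y  //  !Z.
          branch 1.1.1 (add !!Y):
            ○ open, literals {W=0, Y=1, Z=0}.
          branch 1.1.2 (add !Z):
            ○ open, literals {W=0, Z=0}.
      branch 1.2 (add !Z):
        ○ open, literals {W=0, Z=0}.
  branch 2 (add (W && W)):
    (W && W): α-rule — add W, W.
    !((!Y && Z) && Z): β-rule — branch into !(!Y && Z)  //  !Z.
      branch 2.1 (add !(!Y && Z)):
        !(!Y && Z): β-rule — branch into !!Y  //  !Z.
          branch 2.1.1 (add !!Y):
            ○ open, literals {W=1, Y=1, Z=0}.
          branch 2.1.2 (add !Z):
            ○ open, literals {W=1, Z=0}.
      branch 2.2 (add !Z):
        ○ open, literals {W=1, Z=0}.
0 branches closed, 6 open.
Each open branch fixes some atoms; the unmentioned ones are free. Counting distinct full assignments: branch {W=0, Y=1, Z=0} (X) contributes 2 new; branch {W=0, Z=0} (Y, X) contributes 2 new; branch {W=0, Z=0} (Y, X) contributes 0 new; branch {W=1, Y=1, Z=0} (X) contributes 2 new; branch {W=1, Z=0} (Y, X) contributes 2 new; branch {W=1, Z=0} (Y, X) contributes 0 new. Total: 8.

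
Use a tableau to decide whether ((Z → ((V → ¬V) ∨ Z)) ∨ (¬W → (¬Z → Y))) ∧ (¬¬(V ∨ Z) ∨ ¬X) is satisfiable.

Initial set: {(((Z → ((V → ¬V) ∨ Z)) ∨ (¬W → (¬Z → Y))) ∧ (¬¬(V ∨ Z) ∨ ¬X))}.
(((Z → ((V → ¬V) ∨ Z)) ∨ (¬W → (¬Z → Y))) ∧ (¬¬(V ∨ Z) ∨ ¬X)): α-rule — add ((Z → ((V → ¬V) ∨ Z)) ∨ (¬W → (¬Z → Y))), (¬¬(V ∨ Z) ∨ ¬X).
((Z → ((V → ¬V) ∨ Z)) ∨ (¬W → (¬Z → Y))): β-rule — branch into (Z → ((V → ¬V) ∨ Z))  //  (¬W → (¬Z → Y)).
  branch 1 (add (Z → ((V → ¬V) ∨ Z))):
    (¬¬(V ∨ Z) ∨ ¬X): β-rule — branch into ¬¬(V ∨ Z)  //  ¬X.
      branch 1.1 (add ¬¬(V ∨ Z)):
        ¬¬(V ∨ Z): drop double negation, giving (V ∨ Z).
        (Z → ((V → ¬V) ∨ Z)): β-rule — branch into ¬Z  //  ((V → ¬V) ∨ Z).
          branch 1.1.1 (add ¬Z):
            (V ∨ Z): β-rule — branch into V  //  Z.
              branch 1.1.1.1 (add V):
                ○ open, literals {V=T, Z=F}.
              branch 1.1.1.2 (add Z):
                × closes — contains both Z and ¬Z.
          branch 1.1.2 (add ((V → ¬V) ∨ Z)):
            (V ∨ Z): β-rule — branch into V  //  Z.
              branch 1.1.2.1 (add V):
                ((V → ¬V) ∨ Z): β-rule — branch into (V → ¬V)  //  Z.
                  branch 1.1.2.1.1 (add (V → ¬V)):
                    (V → ¬V): β-rule — branch into ¬V  //  ¬V.
                      branch 1.1.2.1.1.1 (add ¬V):
                        × closes — contains both V and ¬V.
                      branch 1.1.2.1.1.2 (add ¬V):
                        × closes — contains both V and ¬V.
                  branch 1.1.2.1.2 (add Z):
                    ○ open, literals {V=T, Z=T}.
              branch 1.1.2.2 (add Z):
                ((V → ¬V) ∨ Z): β-rule — branch into (V → ¬V)  //  Z.
                  branch 1.1.2.2.1 (add (V → ¬V)):
                    (V → ¬V): β-rule — branch into ¬V  //  ¬V.
                      branch 1.1.2.2.1.1 (add ¬V):
                        ○ open, literals {V=F, Z=T}.
                      branch 1.1.2.2.1.2 (add ¬V):
                        ○ open, literals {V=F, Z=T}.
                  branch 1.1.2.2.2 (add Z):
                    ○ open, literals {Z=T}.
      branch 1.2 (add ¬X):
        (Z → ((V → ¬V) ∨ Z)): β-rule — branch into ¬Z  //  ((V → ¬V) ∨ Z).
          branch 1.2.1 (add ¬Z):
            ○ open, literals {X=F, Z=F}.
          branch 1.2.2 (add ((V → ¬V) ∨ Z)):
            ((V → ¬V) ∨ Z): β-rule — branch into (V → ¬V)  //  Z.
              branch 1.2.2.1 (add (V → ¬V)):
                (V → ¬V): β-rule — branch into ¬V  //  ¬V.
                  branch 1.2.2.1.1 (add ¬V):
                    ○ open, literals {V=F, X=F}.
                  branch 1.2.2.1.2 (add ¬V):
                    ○ open, literals {V=F, X=F}.
              branch 1.2.2.2 (add Z):
                ○ open, literals {X=F, Z=T}.
  branch 2 (add (¬W → (¬Z → Y))):
    (¬¬(V ∨ Z) ∨ ¬X): β-rule — branch into ¬¬(V ∨ Z)  //  ¬X.
      branch 2.1 (add ¬¬(V ∨ Z)):
        ¬¬(V ∨ Z): drop double negation, giving (V ∨ Z).
        (¬W → (¬Z → Y)): β-rule — branch into ¬¬W  //  (¬Z → Y).
          branch 2.1.1 (add ¬¬W):
            (V ∨ Z): β-rule — branch into V  //  Z.
              branch 2.1.1.1 (add V):
                ○ open, literals {V=T, W=T}.
              branch 2.1.1.2 (add Z):
                ○ open, literals {W=T, Z=T}.
          branch 2.1.2 (add (¬Z → Y)):
            (V ∨ Z): β-rule — branch into V  //  Z.
              branch 2.1.2.1 (add V):
                (¬Z → Y): β-rule — branch into ¬¬Z  //  Y.
                  branch 2.1.2.1.1 (add ¬¬Z):
                    ○ open, literals {V=T, Z=T}.
                  branch 2.1.2.1.2 (add Y):
                    ○ open, literals {V=T, Y=T}.
              branch 2.1.2.2 (add Z):
                (¬Z → Y): β-rule — branch into ¬¬Z  //  Y.
                  branch 2.1.2.2.1 (add ¬¬Z):
                    ○ open, literals {Z=T}.
                  branch 2.1.2.2.2 (add Y):
                    ○ open, literals {Y=T, Z=T}.
      branch 2.2 (add ¬X):
        (¬W → (¬Z → Y)): β-rule — branch into ¬¬W  //  (¬Z → Y).
          branch 2.2.1 (add ¬¬W):
            ○ open, literals {W=T, X=F}.
          branch 2.2.2 (add (¬Z → Y)):
            (¬Z → Y): β-rule — branch into ¬¬Z  //  Y.
              branch 2.2.2.1 (add ¬¬Z):
                ○ open, literals {X=F, Z=T}.
              branch 2.2.2.2 (add Y):
                ○ open, literals {X=F, Y=T}.
3 branches closed, 18 open.
An open branch gives a satisfying assignment: V=T, Z=F.

Satisfiable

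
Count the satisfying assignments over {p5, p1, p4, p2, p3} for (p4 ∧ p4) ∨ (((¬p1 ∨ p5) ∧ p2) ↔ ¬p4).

Initial set: {((p4 ∧ p4) ∨ (((¬p1 ∨ p5) ∧ p2) ↔ ¬p4))}.
((p4 ∧ p4) ∨ (((¬p1 ∨ p5) ∧ p2) ↔ ¬p4)): β-rule — branch into (p4 ∧ p4)  //  (((¬p1 ∨ p5) ∧ p2) ↔ ¬p4).
  branch 1 (add (p4 ∧ p4)):
    (p4 ∧ p4): α-rule — add p4, p4.
    ○ open, literals {p4=1}.
  branch 2 (add (((¬p1 ∨ p5) ∧ p2) ↔ ¬p4)):
    (((¬p1 ∨ p5) ∧ p2) ↔ ¬p4): β-rule — branch into ((¬p1 ∨ p5) ∧ p2), ¬p4  //  ¬((¬p1 ∨ p5) ∧ p2), ¬¬p4.
      branch 2.1 (add ((¬p1 ∨ p5) ∧ p2), ¬p4):
        ((¬p1 ∨ p5) ∧ p2): α-rule — add (¬p1 ∨ p5), p2.
        (¬p1 ∨ p5): β-rule — branch into ¬p1  //  p5.
          branch 2.1.1 (add ¬p1):
            ○ open, literals {p1=0, p2=1, p4=0}.
          branch 2.1.2 (add p5):
            ○ open, literals {p2=1, p4=0, p5=1}.
      branch 2.2 (add ¬((¬p1 ∨ p5) ∧ p2), ¬¬p4):
        ¬((¬p1 ∨ p5) ∧ p2): β-rule — branch into ¬(¬p1 ∨ p5)  //  ¬p2.
          branch 2.2.1 (add ¬(¬p1 ∨ p5)):
            ¬(¬p1 ∨ p5): α-rule — add ¬¬p1, ¬p5.
            ○ open, literals {p1=1, p4=1, p5=0}.
          branch 2.2.2 (add ¬p2):
            ○ open, literals {p2=0, p4=1}.
0 branches closed, 5 open.
Each open branch fixes some atoms; the unmentioned ones are free. Counting distinct full assignments: branch {p4=1} (p5, p1, p2, p3) contributes 16 new; branch {p1=0, p2=1, p4=0} (p5, p3) contributes 4 new; branch {p2=1, p4=0, p5=1} (p1, p3) contributes 2 new; branch {p1=1, p4=1, p5=0} (p2, p3) contributes 0 new; branch {p2=0, p4=1} (p5, p1, p3) contributes 0 new. Total: 22.

22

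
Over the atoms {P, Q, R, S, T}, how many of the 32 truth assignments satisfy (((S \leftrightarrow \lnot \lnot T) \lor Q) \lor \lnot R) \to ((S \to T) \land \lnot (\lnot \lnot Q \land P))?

20

Initial set: {((((S \leftrightarrow \lnot \lnot T) \lor Q) \lor \lnot R) \to ((S \to T) \land \lnot (\lnot \lnot Q \land P)))}.
((((S \leftrightarrow \lnot \lnot T) \lor Q) \lor \lnot R) \to ((S \to T) \land \lnot (\lnot \lnot Q \land P))): β-rule — branch into \lnot (((S \leftrightarrow \lnot \lnot T) \lor Q) \lor \lnot R)  //  ((S \to T) \land \lnot (\lnot \lnot Q \land P)).
  branch 1 (add \lnot (((S \leftrightarrow \lnot \lnot T) \lor Q) \lor \lnot R)):
    \lnot (((S \leftrightarrow \lnot \lnot T) \lor Q) \lor \lnot R): α-rule — add \lnot ((S \leftrightarrow \lnot \lnot T) \lor Q), \lnot \lnot R.
    \lnot ((S \leftrightarrow \lnot \lnot T) \lor Q): α-rule — add \lnot (S \leftrightarrow \lnot \lnot T), \lnot Q.
    \lnot (S \leftrightarrow \lnot \lnot T): β-rule — branch into S, \lnot \lnot \lnot T  //  \lnot S, \lnot \lnot T.
      branch 1.1 (add S, \lnot \lnot \lnot T):
        \lnot \lnot \lnot T: drop double negation, giving \lnot T.
        ○ open, literals {Q=0, R=1, S=1, T=0}.
      branch 1.2 (add \lnot S, \lnot \lnot T):
        \lnot \lnot T: drop double negation, giving T.
        ○ open, literals {Q=0, R=1, S=0, T=1}.
  branch 2 (add ((S \to T) \land \lnot (\lnot \lnot Q \land P))):
    ((S \to T) \land \lnot (\lnot \lnot Q \land P)): α-rule — add (S \to T), \lnot (\lnot \lnot Q \land P).
    (S \to T): β-rule — branch into \lnot S  //  T.
      branch 2.1 (add \lnot S):
        \lnot (\lnot \lnot Q \land P): β-rule — branch into \lnot \lnot \lnot Q  //  \lnot P.
          branch 2.1.1 (add \lnot \lnot \lnot Q):
            \lnot \lnot \lnot Q: drop double negation, giving \lnot Q.
            ○ open, literals {Q=0, S=0}.
          branch 2.1.2 (add \lnot P):
            ○ open, literals {P=0, S=0}.
      branch 2.2 (add T):
        \lnot (\lnot \lnot Q \land P): β-rule — branch into \lnot \lnot \lnot Q  //  \lnot P.
          branch 2.2.1 (add \lnot \lnot \lnot Q):
            \lnot \lnot \lnot Q: drop double negation, giving \lnot Q.
            ○ open, literals {Q=0, T=1}.
          branch 2.2.2 (add \lnot P):
            ○ open, literals {P=0, T=1}.
0 branches closed, 6 open.
Each open branch fixes some atoms; the unmentioned ones are free. Counting distinct full assignments: branch {Q=0, R=1, S=1, T=0} (P) contributes 2 new; branch {Q=0, R=1, S=0, T=1} (P) contributes 2 new; branch {Q=0, S=0} (P, R, T) contributes 6 new; branch {P=0, S=0} (Q, R, T) contributes 4 new; branch {Q=0, T=1} (P, R, S) contributes 4 new; branch {P=0, T=1} (Q, R, S) contributes 2 new. Total: 20.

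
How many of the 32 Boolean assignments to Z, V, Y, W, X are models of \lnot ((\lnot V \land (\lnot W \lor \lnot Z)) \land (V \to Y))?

20

Initial set: {T \lnot ((\lnot V \land (\lnot W \lor \lnot Z)) \land (V \to Y))}.
T \lnot ((\lnot V \land (\lnot W \lor \lnot Z)) \land (V \to Y)): β-rule — branch into F (\lnot V \land (\lnot W \lor \lnot Z))  //  F (V \to Y).
  branch 1 (add F (\lnot V \land (\lnot W \lor \lnot Z))):
    F (\lnot V \land (\lnot W \lor \lnot Z)): β-rule — branch into F \lnot V  //  F (\lnot W \lor \lnot Z).
      branch 1.1 (add F \lnot V):
        ○ open, literals {V=true}.
      branch 1.2 (add F (\lnot W \lor \lnot Z)):
        F (\lnot W \lor \lnot Z): α-rule — add F \lnot W, F \lnot Z.
        ○ open, literals {W=true, Z=true}.
  branch 2 (add F (V \to Y)):
    F (V \to Y): α-rule — add T V, F Y.
    ○ open, literals {V=true, Y=false}.
0 branches closed, 3 open.
Each open branch fixes some atoms; the unmentioned ones are free. Counting distinct full assignments: branch {V=true} (Z, Y, W, X) contributes 16 new; branch {W=true, Z=true} (V, Y, X) contributes 4 new; branch {V=true, Y=false} (Z, W, X) contributes 0 new. Total: 20.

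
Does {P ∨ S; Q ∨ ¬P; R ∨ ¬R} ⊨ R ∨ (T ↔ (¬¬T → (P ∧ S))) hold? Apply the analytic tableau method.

No

Initial set: {(P ∨ S); (Q ∨ ¬P); (R ∨ ¬R); ¬(R ∨ (T ↔ (¬¬T → (P ∧ S))))}.
¬(R ∨ (T ↔ (¬¬T → (P ∧ S)))): α-rule — add ¬R, ¬(T ↔ (¬¬T → (P ∧ S))).
(P ∨ S): β-rule — branch into P  //  S.
  branch 1 (add P):
    (Q ∨ ¬P): β-rule — branch into Q  //  ¬P.
      branch 1.1 (add Q):
        (R ∨ ¬R): β-rule — branch into R  //  ¬R.
          branch 1.1.1 (add R):
            × closes — contains both R and ¬R.
          branch 1.1.2 (add ¬R):
            ¬(T ↔ (¬¬T → (P ∧ S))): β-rule — branch into T, ¬(¬¬T → (P ∧ S))  //  ¬T, (¬¬T → (P ∧ S)).
              branch 1.1.2.1 (add T, ¬(¬¬T → (P ∧ S))):
                ¬(¬¬T → (P ∧ S)): α-rule — add ¬¬T, ¬(P ∧ S).
                ¬¬T: drop double negation, giving T.
                ¬(P ∧ S): β-rule — branch into ¬P  //  ¬S.
                  branch 1.1.2.1.1 (add ¬P):
                    × closes — contains both P and ¬P.
                  branch 1.1.2.1.2 (add ¬S):
                    ○ open, literals {P=1, Q=1, R=0, S=0, T=1}.
              branch 1.1.2.2 (add ¬T, (¬¬T → (P ∧ S))):
                (¬¬T → (P ∧ S)): β-rule — branch into ¬¬¬T  //  (P ∧ S).
                  branch 1.1.2.2.1 (add ¬¬¬T):
                    ¬¬¬T: drop double negation, giving ¬T.
                    ○ open, literals {P=1, Q=1, R=0, T=0}.
                  branch 1.1.2.2.2 (add (P ∧ S)):
                    (P ∧ S): α-rule — add P, S.
                    ○ open, literals {P=1, Q=1, R=0, S=1, T=0}.
      branch 1.2 (add ¬P):
        × closes — contains both P and ¬P.
  branch 2 (add S):
    (Q ∨ ¬P): β-rule — branch into Q  //  ¬P.
      branch 2.1 (add Q):
        (R ∨ ¬R): β-rule — branch into R  //  ¬R.
          branch 2.1.1 (add R):
            × closes — contains both R and ¬R.
          branch 2.1.2 (add ¬R):
            ¬(T ↔ (¬¬T → (P ∧ S))): β-rule — branch into T, ¬(¬¬T → (P ∧ S))  //  ¬T, (¬¬T → (P ∧ S)).
              branch 2.1.2.1 (add T, ¬(¬¬T → (P ∧ S))):
                ¬(¬¬T → (P ∧ S)): α-rule — add ¬¬T, ¬(P ∧ S).
                ¬¬T: drop double negation, giving T.
                ¬(P ∧ S): β-rule — branch into ¬P  //  ¬S.
                  branch 2.1.2.1.1 (add ¬P):
                    ○ open, literals {P=0, Q=1, R=0, S=1, T=1}.
                  branch 2.1.2.1.2 (add ¬S):
                    × closes — contains both S and ¬S.
              branch 2.1.2.2 (add ¬T, (¬¬T → (P ∧ S))):
                (¬¬T → (P ∧ S)): β-rule — branch into ¬¬¬T  //  (P ∧ S).
                  branch 2.1.2.2.1 (add ¬¬¬T):
                    ¬¬¬T: drop double negation, giving ¬T.
                    ○ open, literals {Q=1, R=0, S=1, T=0}.
                  branch 2.1.2.2.2 (add (P ∧ S)):
                    (P ∧ S): α-rule — add P, S.
                    ○ open, literals {P=1, Q=1, R=0, S=1, T=0}.
      branch 2.2 (add ¬P):
        (R ∨ ¬R): β-rule — branch into R  //  ¬R.
          branch 2.2.1 (add R):
            × closes — contains both R and ¬R.
          branch 2.2.2 (add ¬R):
            ¬(T ↔ (¬¬T → (P ∧ S))): β-rule — branch into T, ¬(¬¬T → (P ∧ S))  //  ¬T, (¬¬T → (P ∧ S)).
              branch 2.2.2.1 (add T, ¬(¬¬T → (P ∧ S))):
                ¬(¬¬T → (P ∧ S)): α-rule — add ¬¬T, ¬(P ∧ S).
                ¬¬T: drop double negation, giving T.
                ¬(P ∧ S): β-rule — branch into ¬P  //  ¬S.
                  branch 2.2.2.1.1 (add ¬P):
                    ○ open, literals {P=0, R=0, S=1, T=1}.
                  branch 2.2.2.1.2 (add ¬S):
                    × closes — contains both S and ¬S.
              branch 2.2.2.2 (add ¬T, (¬¬T → (P ∧ S))):
                (¬¬T → (P ∧ S)): β-rule — branch into ¬¬¬T  //  (P ∧ S).
                  branch 2.2.2.2.1 (add ¬¬¬T):
                    ¬¬¬T: drop double negation, giving ¬T.
                    ○ open, literals {P=0, R=0, S=1, T=0}.
                  branch 2.2.2.2.2 (add (P ∧ S)):
                    (P ∧ S): α-rule — add P, S.
                    × closes — contains both P and ¬P.
8 branches closed, 8 open.
An open branch gives a countermodel: P=1, Q=1, R=0, S=0, T=1 (unmentioned atoms arbitrary); the premises hold there but the conclusion fails.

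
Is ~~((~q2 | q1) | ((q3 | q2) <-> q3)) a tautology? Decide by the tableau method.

Not valid

Assume the negation and expand:
Initial set: {F ~~((~q2 | q1) | ((q3 | q2) <-> q3))}.
F ~~((~q2 | q1) | ((q3 | q2) <-> q3)): drop double negation, giving F ((~q2 | q1) | ((q3 | q2) <-> q3)).
F ((~q2 | q1) | ((q3 | q2) <-> q3)): α-rule — add F (~q2 | q1), F ((q3 | q2) <-> q3).
F (~q2 | q1): α-rule — add F ~q2, F q1.
F ((q3 | q2) <-> q3): β-rule — branch into T (q3 | q2), F q3  //  F (q3 | q2), T q3.
  branch 1 (add T (q3 | q2), F q3):
    T (q3 | q2): β-rule — branch into T q3  //  T q2.
      branch 1.1 (add T q3):
        × closes — contains both q3 and ~q3.
      branch 1.2 (add T q2):
        ○ open, literals {q1=0, q2=1, q3=0}.
  branch 2 (add F (q3 | q2), T q3):
    F (q3 | q2): α-rule — add F q3, F q2.
    × closes — contains both q3 and ~q3.
2 branches closed, 1 open.
An open branch gives a countermodel: q1=0, q2=1, q3=0 (unmentioned atoms arbitrary); under it the original formula is false.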